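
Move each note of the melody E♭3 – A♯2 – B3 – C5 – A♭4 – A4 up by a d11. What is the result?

Abb4 D4 Eb5 Fb6 Dbb6 Db6

Eb3 → Abb4
A#2 → D4
B3 → Eb5
C5 → Fb6
Ab4 → Dbb6
A4 → Db6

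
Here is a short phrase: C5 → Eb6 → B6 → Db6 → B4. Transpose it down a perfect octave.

C4 Eb5 B5 Db5 B3

C5 becomes C4
Eb6 becomes Eb5
B6 becomes B5
Db6 becomes Db5
B4 becomes B3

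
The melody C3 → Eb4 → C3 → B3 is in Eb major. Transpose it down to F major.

From Eb down to F is a minor seventh; apply that to each pitch.
C3 to D2
Eb4 to F3
C3 to D2
B3 to C#3

D2 F3 D2 C#3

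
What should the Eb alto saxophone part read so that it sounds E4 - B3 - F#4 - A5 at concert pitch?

Written C4 sounds as Eb3 on the Eb alto saxophone, so concert pitches are written a major sixth up.
E4 to C#5
B3 to G#4
F#4 to D#5
A5 to F#6

C#5 G#4 D#5 F#6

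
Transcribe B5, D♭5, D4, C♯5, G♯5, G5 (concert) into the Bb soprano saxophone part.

The Bb soprano saxophone sounds a major second below written, so the written part must be a major second above concert — transpose each note up.
B5 gives C#6
Db5 gives Eb5
D4 gives E4
C#5 gives D#5
G#5 gives A#5
G5 gives A5

C#6 Eb5 E4 D#5 A#5 A5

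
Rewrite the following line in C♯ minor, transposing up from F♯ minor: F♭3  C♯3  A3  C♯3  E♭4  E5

F♯ minor to C♯ minor up is a perfect fifth, so every note moves up by that interval.
Fb3 to Cb4
C#3 to G#3
A3 to E4
C#3 to G#3
Eb4 to Bb4
E5 to B5

Cb4 G#3 E4 G#3 Bb4 B5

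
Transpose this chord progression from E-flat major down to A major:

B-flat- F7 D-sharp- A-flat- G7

E- B7 G##- D- C#7

E-flat major down to A major is a diminished fifth; each chord root moves by that interval while the quality stays the same.
B-flat-: root B-flat down a diminished fifth → E, giving E-.
F7: root F down a diminished fifth → B, giving B7.
D-sharp-: root D-sharp down a diminished fifth → G##, giving G##-.
A-flat-: root A-flat down a diminished fifth → D, giving D-.
G7: root G down a diminished fifth → C#, giving C#7.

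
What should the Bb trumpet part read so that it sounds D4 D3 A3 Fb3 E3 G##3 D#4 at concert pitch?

E4 E3 B3 Gb3 F#3 A##3 E#4

Written C4 sounds as Bb3 on the Bb trumpet, so concert pitches are written a major second up.
D4 → E4
D3 → E3
A3 → B3
Fb3 → Gb3
E3 → F#3
G##3 → A##3
D#4 → E#4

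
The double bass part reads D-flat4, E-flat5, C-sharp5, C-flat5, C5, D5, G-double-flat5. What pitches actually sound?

Written C4 on the double bass sounds as C3, a perfect octave lower; apply that shift to every note.
Db4 gives Db3
Eb5 gives Eb4
C#5 gives C#4
Cb5 gives Cb4
C5 gives C4
D5 gives D4
Gbb5 gives Gbb4

Db3 Eb4 C#4 Cb4 C4 D4 Gbb4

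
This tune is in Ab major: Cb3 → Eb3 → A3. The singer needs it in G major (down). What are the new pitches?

From Ab down to G is a minor second; apply that to each pitch.
Cb3 gives Bb2
Eb3 gives D3
A3 gives G#3

Bb2 D3 G#3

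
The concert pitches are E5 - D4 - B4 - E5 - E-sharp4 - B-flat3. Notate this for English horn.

The English horn sounds a perfect fifth below written, so the written part must be a perfect fifth above concert — transpose each note up.
E5 gives B5
D4 gives A4
B4 gives F#5
E5 gives B5
E#4 gives B#4
Bb3 gives F4

B5 A4 F#5 B5 B#4 F4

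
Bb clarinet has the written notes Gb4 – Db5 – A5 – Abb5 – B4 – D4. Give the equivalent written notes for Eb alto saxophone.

First find concert pitch: the Bb clarinet sounds a major second below written, so Gb4 Db5 A5 Abb5 B4 D4 sounds Fb4 Cb5 G5 Gbb5 A4 C4.
Then write for Eb alto saxophone: it sounds a major sixth below written, so the part must be a major sixth above concert.
Fb4 → Db5
Cb5 → Ab5
G5 → E6
Gbb5 → Ebb6
A4 → F#5
C4 → A4

Db5 Ab5 E6 Ebb6 F#5 A4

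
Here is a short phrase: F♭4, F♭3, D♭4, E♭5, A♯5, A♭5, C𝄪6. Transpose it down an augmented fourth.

Cbb4 Cbb3 Abb3 Bbb4 E5 Ebb5 G#5

Fb4 → Cbb4
Fb3 → Cbb3
Db4 → Abb3
Eb5 → Bbb4
A#5 → E5
Ab5 → Ebb5
C##6 → G#5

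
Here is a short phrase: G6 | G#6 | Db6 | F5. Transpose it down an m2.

F#6 F##6 C6 E5

G6 -> F#6
G#6 -> F##6
Db6 -> C6
F5 -> E5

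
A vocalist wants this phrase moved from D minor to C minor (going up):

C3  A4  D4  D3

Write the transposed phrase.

From D up to C is a minor seventh; apply that to each pitch.
C3 to Bb3
A4 to G5
D4 to C5
D3 to C4

Bb3 G5 C5 C4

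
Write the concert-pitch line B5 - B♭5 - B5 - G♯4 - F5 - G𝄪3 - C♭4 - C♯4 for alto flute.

Written C4 sounds as G3 on the alto flute, so concert pitches are written a perfect fourth up.
B5 to E6
Bb5 to Eb6
B5 to E6
G#4 to C#5
F5 to Bb5
G##3 to C##4
Cb4 to Fb4
C#4 to F#4

E6 Eb6 E6 C#5 Bb5 C##4 Fb4 F#4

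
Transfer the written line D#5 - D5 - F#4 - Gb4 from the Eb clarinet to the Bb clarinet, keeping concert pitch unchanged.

First find concert pitch: the Eb clarinet sounds a minor third above written, so D#5 D5 F#4 Gb4 sounds F#5 F5 A4 Bbb4.
Then write for Bb clarinet: it sounds a major second below written, so the part must be a major second above concert.
F#5 → G#5
F5 → G5
A4 → B4
Bbb4 → Cb5

G#5 G5 B4 Cb5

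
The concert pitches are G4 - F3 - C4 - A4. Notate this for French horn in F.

Written C4 sounds as F3 on the French horn in F, so concert pitches are written a perfect fifth up.
G4 becomes D5
F3 becomes C4
C4 becomes G4
A4 becomes E5

D5 C4 G4 E5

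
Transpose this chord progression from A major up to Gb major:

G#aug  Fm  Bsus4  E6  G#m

A major up to Gb major is a diminished seventh; each chord root moves by that interval while the quality stays the same.
G#aug: root G# up a diminished seventh → F, giving Faug.
Fm: root F up a diminished seventh → Ebb, giving Ebbm.
Bsus4: root B up a diminished seventh → Ab, giving Absus4.
E6: root E up a diminished seventh → Db, giving Db6.
G#m: root G# up a diminished seventh → F, giving Fm.

Faug Ebbm Absus4 Db6 Fm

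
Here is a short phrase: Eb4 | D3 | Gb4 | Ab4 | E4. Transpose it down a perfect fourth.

Bb3 A2 Db4 Eb4 B3

Eb4 becomes Bb3
D3 becomes A2
Gb4 becomes Db4
Ab4 becomes Eb4
E4 becomes B3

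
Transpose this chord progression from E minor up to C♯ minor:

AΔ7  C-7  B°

E minor up to C♯ minor is a major sixth; each chord root moves by that interval while the quality stays the same.
AΔ7: root A up a major sixth → F#, giving F#Δ7.
C-7: root C up a major sixth → A, giving A-7.
B°: root B up a major sixth → G#, giving G#°.

F#Δ7 A-7 G#°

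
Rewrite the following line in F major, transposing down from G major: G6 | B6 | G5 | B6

F6 A6 F5 A6

From G down to F is a major second; apply that to each pitch.
G6 becomes F6
B6 becomes A6
G5 becomes F5
B6 becomes A6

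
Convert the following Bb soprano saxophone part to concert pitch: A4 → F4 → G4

G4 Eb4 F4

Written C4 on the Bb soprano saxophone sounds as Bb3, a major second lower; apply that shift to every note.
A4 to G4
F4 to Eb4
G4 to F4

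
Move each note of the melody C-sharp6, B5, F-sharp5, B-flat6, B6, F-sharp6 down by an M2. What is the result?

B5 A5 E5 Ab6 A6 E6

C#6 down a major second is B5.
B5: a second down reaches A, and 2 semitones makes it A5.
F#5: a second down reaches E, and 2 semitones makes it E5.
A major second down from Bb6 gives Ab6.
A major second down from B6 gives A6.
F#6: a second down reaches E, and 2 semitones makes it E6.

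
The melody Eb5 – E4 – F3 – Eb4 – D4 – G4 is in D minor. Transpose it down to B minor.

C5 C#4 D3 C4 B3 E4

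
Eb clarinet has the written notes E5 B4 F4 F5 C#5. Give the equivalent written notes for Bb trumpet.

A5 E5 Bb4 Bb5 F#5

First find concert pitch: the Eb clarinet sounds a minor third above written, so E5 B4 F4 F5 C#5 sounds G5 D5 Ab4 Ab5 E5.
Then write for Bb trumpet: it sounds a major second below written, so the part must be a major second above concert.
G5 → A5
D5 → E5
Ab4 → Bb4
Ab5 → Bb5
E5 → F#5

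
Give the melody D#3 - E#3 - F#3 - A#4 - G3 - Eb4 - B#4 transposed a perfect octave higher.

D#4 E#4 F#4 A#5 G4 Eb5 B#5

D#3 -> D#4
E#3 -> E#4
F#3 -> F#4
A#4 -> A#5
G3 -> G4
Eb4 -> Eb5
B#4 -> B#5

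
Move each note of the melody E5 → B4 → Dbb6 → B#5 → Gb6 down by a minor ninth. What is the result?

E5 -> D#4
B4 -> A#3
Dbb6 -> Cb5
B#5 -> A##4
Gb6 -> F5

D#4 A#3 Cb5 A##4 F5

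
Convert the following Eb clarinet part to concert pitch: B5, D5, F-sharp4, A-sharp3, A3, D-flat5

D6 F5 A4 C#4 C4 Fb5

The Eb clarinet sounds a minor third above written, so transpose each written note up a minor third.
B5 to D6
D5 to F5
F#4 to A4
A#3 to C#4
A3 to C4
Db5 to Fb5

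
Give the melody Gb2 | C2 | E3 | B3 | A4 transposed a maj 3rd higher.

Bb2 E2 G#3 D#4 C#5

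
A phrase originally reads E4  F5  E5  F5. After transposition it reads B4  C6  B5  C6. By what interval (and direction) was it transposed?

From E4 to B4 is 5 letter names — a fifth of some quality.
E4 to B4 is 7 semitones, which makes it a perfect fifth; the second version is higher, so the direction is up.
Checking another pair — F5 → C6 — gives the same interval.

up a perfect fifth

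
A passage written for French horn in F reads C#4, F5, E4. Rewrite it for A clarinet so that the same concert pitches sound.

A3 Db5 C4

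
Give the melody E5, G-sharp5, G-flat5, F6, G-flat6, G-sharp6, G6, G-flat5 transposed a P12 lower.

A3 C#4 Cb4 Bb4 Cb5 C#5 C5 Cb4

E5: a twelfth down reaches A, and 19 semitones makes it A3.
A perfect twelfth down from G#5 gives C#4.
Gb5 down a perfect twelfth is Cb4.
F6 down a perfect twelfth is Bb4.
Gb6 down a perfect twelfth is Cb5.
G#6: a twelfth down reaches C, and 19 semitones makes it C#5.
G6 down a perfect twelfth is C5.
A perfect twelfth down from Gb5 gives Cb4.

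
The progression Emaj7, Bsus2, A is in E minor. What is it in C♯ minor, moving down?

C#maj7 G#sus2 F#

E minor down to C♯ minor is a minor third; each chord root moves by that interval while the quality stays the same.
Emaj7: root E down a minor third → C#, giving C#maj7.
Bsus2: root B down a minor third → G#, giving G#sus2.
A: root A down a minor third → F#, giving F#.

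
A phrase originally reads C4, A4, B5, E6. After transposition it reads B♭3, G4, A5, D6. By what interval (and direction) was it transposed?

down a major second

From C4 to Bb3 is 2 letter names — a second of some quality.
Bb3 to C4 is 2 semitones, which makes it a major second; the second version is lower, so the direction is down.
Checking another pair — E6 → D6 — gives the same interval.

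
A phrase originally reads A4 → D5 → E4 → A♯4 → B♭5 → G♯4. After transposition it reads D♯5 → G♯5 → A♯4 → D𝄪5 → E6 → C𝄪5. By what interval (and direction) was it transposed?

up an augmented fourth

From A4 to D#5 is 4 letter names — a fourth of some quality.
A4 to D#5 is 6 semitones, which makes it an augmented fourth; the second version is higher, so the direction is up.
Checking another pair — G#4 → C##5 — gives the same interval.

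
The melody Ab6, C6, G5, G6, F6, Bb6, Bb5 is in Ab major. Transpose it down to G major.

G6 B5 F#5 F#6 E6 A6 A5

From Ab down to G is a minor second; apply that to each pitch.
Ab6 becomes G6
C6 becomes B5
G5 becomes F#5
G6 becomes F#6
F6 becomes E6
Bb6 becomes A6
Bb5 becomes A5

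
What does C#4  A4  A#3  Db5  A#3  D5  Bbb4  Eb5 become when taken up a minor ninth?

D5 Bb5 B4 Ebb6 B4 Eb6 Cbb6 Fb6

C#4 to D5
A4 to Bb5
A#3 to B4
Db5 to Ebb6
A#3 to B4
D5 to Eb6
Bbb4 to Cbb6
Eb5 to Fb6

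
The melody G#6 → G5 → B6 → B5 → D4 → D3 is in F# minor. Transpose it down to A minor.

F# minor to A minor down is a major sixth, so every note moves down by that interval.
G#6 gives B5
G5 gives Bb4
B6 gives D6
B5 gives D5
D4 gives F3
D3 gives F2

B5 Bb4 D6 D5 F3 F2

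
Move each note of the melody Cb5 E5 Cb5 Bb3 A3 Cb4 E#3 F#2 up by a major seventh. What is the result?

Bb5 D#6 Bb5 A4 G#4 Bb4 D##4 E#3

A major seventh up from Cb5 gives Bb5.
A major seventh up from E5 gives D#6.
Cb5 up a major seventh is Bb5.
Bb3 up a major seventh is A4.
A3: a seventh up reaches G, and 11 semitones makes it G#4.
Cb4 up a major seventh is Bb4.
E#3: a seventh up reaches D, and 11 semitones makes it D##4.
F#2 up a major seventh is E#3.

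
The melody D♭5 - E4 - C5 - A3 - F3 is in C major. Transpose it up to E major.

F5 G#4 E5 C#4 A3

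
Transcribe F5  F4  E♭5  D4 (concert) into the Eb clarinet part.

The Eb clarinet sounds a minor third above written, so the written part must be a minor third below concert — transpose each note down.
F5 to D5
F4 to D4
Eb5 to C5
D4 to B3

D5 D4 C5 B3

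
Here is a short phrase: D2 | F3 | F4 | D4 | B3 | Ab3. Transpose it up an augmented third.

D2 up an augmented third is F##2.
F3 up an augmented third is A#3.
F4 up an augmented third is A#4.
D4: a third up reaches F, and 5 semitones makes it F##4.
An augmented third up from B3 gives D##4.
Ab3 up an augmented third is C#4.

F##2 A#3 A#4 F##4 D##4 C#4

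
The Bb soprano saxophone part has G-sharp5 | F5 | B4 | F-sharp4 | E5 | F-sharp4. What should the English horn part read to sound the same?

First find concert pitch: the Bb soprano saxophone sounds a major second below written, so G-sharp5 F5 B4 F-sharp4 E5 F-sharp4 sounds F#5 Eb5 A4 E4 D5 E4.
Then write for English horn: it sounds a perfect fifth below written, so the part must be a perfect fifth above concert.
F#5 → C#6
Eb5 → Bb5
A4 → E5
E4 → B4
D5 → A5
E4 → B4

C#6 Bb5 E5 B4 A5 B4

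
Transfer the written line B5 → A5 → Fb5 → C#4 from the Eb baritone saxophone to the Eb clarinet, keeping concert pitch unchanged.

First find concert pitch: the Eb baritone saxophone sounds a major thirteenth below written, so B5 A5 Fb5 C#4 sounds D4 C4 Abb3 E2.
Then write for Eb clarinet: it sounds a minor third above written, so the part must be a minor third below concert.
D4 → B3
C4 → A3
Abb3 → Fb3
E2 → C#2

B3 A3 Fb3 C#2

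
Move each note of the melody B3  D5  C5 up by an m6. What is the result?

B3 up a minor sixth is G4.
D5 up a minor sixth is Bb5.
A minor sixth up from C5 gives Ab5.

G4 Bb5 Ab5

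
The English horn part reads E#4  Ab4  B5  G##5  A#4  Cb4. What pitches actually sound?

A#3 Db4 E5 C##5 D#4 Fb3

The English horn sounds a perfect fifth below written, so transpose each written note down a perfect fifth.
E#4 gives A#3
Ab4 gives Db4
B5 gives E5
G##5 gives C##5
A#4 gives D#4
Cb4 gives Fb3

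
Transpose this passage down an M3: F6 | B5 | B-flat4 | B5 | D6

Db6 G5 Gb4 G5 Bb5

F6 becomes Db6
B5 becomes G5
Bb4 becomes Gb4
B5 becomes G5
D6 becomes Bb5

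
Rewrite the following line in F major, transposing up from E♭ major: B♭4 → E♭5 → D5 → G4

From E♭ up to F is a major second; apply that to each pitch.
Bb4 becomes C5
Eb5 becomes F5
D5 becomes E5
G4 becomes A4

C5 F5 E5 A4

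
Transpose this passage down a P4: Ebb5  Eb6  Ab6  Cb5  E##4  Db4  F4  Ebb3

Bbb4 Bb5 Eb6 Gb4 B##3 Ab3 C4 Bbb2

Ebb5 -> Bbb4
Eb6 -> Bb5
Ab6 -> Eb6
Cb5 -> Gb4
E##4 -> B##3
Db4 -> Ab3
F4 -> C4
Ebb3 -> Bbb2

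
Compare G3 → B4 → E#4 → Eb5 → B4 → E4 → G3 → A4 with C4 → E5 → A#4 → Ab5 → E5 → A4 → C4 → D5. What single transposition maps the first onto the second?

up a perfect fourth

From G3 to C4 is 4 letter names — a fourth of some quality.
G3 to C4 is 5 semitones, which makes it a perfect fourth; the second version is higher, so the direction is up.
Checking another pair — A4 → D5 — gives the same interval.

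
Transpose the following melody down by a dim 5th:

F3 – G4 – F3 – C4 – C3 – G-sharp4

B2 C#4 B2 F#3 F#2 C##4

F3 down a diminished fifth is B2.
G4 down a diminished fifth is C#4.
F3 down a diminished fifth is B2.
C4: a fifth down reaches F, and 6 semitones makes it F#3.
C3: a fifth down reaches F, and 6 semitones makes it F#2.
A diminished fifth down from G#4 gives C##4.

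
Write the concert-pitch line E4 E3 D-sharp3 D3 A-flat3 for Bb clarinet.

F#4 F#3 E#3 E3 Bb3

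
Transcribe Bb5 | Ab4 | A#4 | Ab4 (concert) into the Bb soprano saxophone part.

Written C4 sounds as Bb3 on the Bb soprano saxophone, so concert pitches are written a major second up.
Bb5 -> C6
Ab4 -> Bb4
A#4 -> B#4
Ab4 -> Bb4

C6 Bb4 B#4 Bb4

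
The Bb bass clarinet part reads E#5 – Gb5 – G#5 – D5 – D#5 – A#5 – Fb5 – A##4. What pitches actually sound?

D#4 Fb4 F#4 C4 C#4 G#4 Ebb4 G##3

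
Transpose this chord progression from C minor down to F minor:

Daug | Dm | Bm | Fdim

Gaug Gm Em Bbdim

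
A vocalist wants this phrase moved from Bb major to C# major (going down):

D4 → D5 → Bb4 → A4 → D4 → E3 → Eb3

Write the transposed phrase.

E#3 E#4 C#4 B#3 E#3 F##2 F#2

Bb major to C# major down is a diminished seventh, so every note moves down by that interval.
D4 -> E#3
D5 -> E#4
Bb4 -> C#4
A4 -> B#3
D4 -> E#3
E3 -> F##2
Eb3 -> F#2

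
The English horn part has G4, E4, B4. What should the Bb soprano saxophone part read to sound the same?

D4 B3 F#4

First find concert pitch: the English horn sounds a perfect fifth below written, so G4 E4 B4 sounds C4 A3 E4.
Then write for Bb soprano saxophone: it sounds a major second below written, so the part must be a major second above concert.
C4 → D4
A3 → B3
E4 → F#4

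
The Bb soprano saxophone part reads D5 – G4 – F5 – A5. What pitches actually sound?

The Bb soprano saxophone sounds a major second below written, so transpose each written note down a major second.
D5 to C5
G4 to F4
F5 to Eb5
A5 to G5

C5 F4 Eb5 G5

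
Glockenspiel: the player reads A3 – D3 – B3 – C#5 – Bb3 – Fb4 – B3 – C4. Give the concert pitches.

Written C4 on the glockenspiel sounds as C6, a perfect fifteenth higher; apply that shift to every note.
A3 to A5
D3 to D5
B3 to B5
C#5 to C#7
Bb3 to Bb5
Fb4 to Fb6
B3 to B5
C4 to C6

A5 D5 B5 C#7 Bb5 Fb6 B5 C6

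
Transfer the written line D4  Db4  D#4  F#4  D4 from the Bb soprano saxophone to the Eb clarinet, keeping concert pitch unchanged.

First find concert pitch: the Bb soprano saxophone sounds a major second below written, so D4 Db4 D#4 F#4 D4 sounds C4 Cb4 C#4 E4 C4.
Then write for Eb clarinet: it sounds a minor third above written, so the part must be a minor third below concert.
C4 → A3
Cb4 → Ab3
C#4 → A#3
E4 → C#4
C4 → A3

A3 Ab3 A#3 C#4 A3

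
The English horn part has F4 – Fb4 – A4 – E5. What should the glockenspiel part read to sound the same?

Bb1 Bbb1 D2 A2

First find concert pitch: the English horn sounds a perfect fifth below written, so F4 Fb4 A4 E5 sounds Bb3 Bbb3 D4 A4.
Then write for glockenspiel: it sounds a perfect fifteenth above written, so the part must be a perfect fifteenth below concert.
Bb3 → Bb1
Bbb3 → Bbb1
D4 → D2
A4 → A2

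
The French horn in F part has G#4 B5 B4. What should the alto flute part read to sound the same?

F#4 A5 A4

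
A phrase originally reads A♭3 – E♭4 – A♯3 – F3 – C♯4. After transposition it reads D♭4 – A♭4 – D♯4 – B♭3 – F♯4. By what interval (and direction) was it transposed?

up a perfect fourth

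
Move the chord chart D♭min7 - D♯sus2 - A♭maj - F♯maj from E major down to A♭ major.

Gbbmin7 Gsus2 Dbbmaj Bbmaj

E major down to A♭ major is an augmented fifth; each chord root moves by that interval while the quality stays the same.
D♭min7: root D♭ down an augmented fifth → Gbb, giving Gbbmin7.
D♯sus2: root D♯ down an augmented fifth → G, giving Gsus2.
A♭maj: root A♭ down an augmented fifth → Dbb, giving Dbbmaj.
F♯maj: root F♯ down an augmented fifth → Bb, giving Bbmaj.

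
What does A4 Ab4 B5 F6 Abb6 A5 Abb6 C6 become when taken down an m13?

C#3 C3 D#4 A4 Cb5 C#4 Cb5 E4

A4 down a minor thirteenth is C#3.
Ab4: a thirteenth down reaches C, and 20 semitones makes it C3.
A minor thirteenth down from B5 gives D#4.
A minor thirteenth down from F6 gives A4.
Abb6 down a minor thirteenth is Cb5.
A5: a thirteenth down reaches C, and 20 semitones makes it C#4.
Abb6: a thirteenth down reaches C, and 20 semitones makes it Cb5.
C6 down a minor thirteenth is E4.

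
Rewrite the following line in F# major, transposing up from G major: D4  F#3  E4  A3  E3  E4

C#5 E#4 D#5 G#4 D#4 D#5

From G up to F# is a major seventh; apply that to each pitch.
D4 becomes C#5
F#3 becomes E#4
E4 becomes D#5
A3 becomes G#4
E3 becomes D#4
E4 becomes D#5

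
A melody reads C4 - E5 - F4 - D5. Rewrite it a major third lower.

A major third down from C4 gives Ab3.
A major third down from E5 gives C5.
F4 down a major third is Db4.
D5: a third down reaches B, and 4 semitones makes it Bb4.

Ab3 C5 Db4 Bb4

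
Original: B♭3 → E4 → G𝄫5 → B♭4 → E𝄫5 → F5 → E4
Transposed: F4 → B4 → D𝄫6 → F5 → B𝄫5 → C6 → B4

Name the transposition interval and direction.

From Bb3 to F4 is 5 letter names — a fifth of some quality.
Bb3 to F4 is 7 semitones, which makes it a perfect fifth; the second version is higher, so the direction is up.
Checking another pair — E4 → B4 — gives the same interval.

up a perfect fifth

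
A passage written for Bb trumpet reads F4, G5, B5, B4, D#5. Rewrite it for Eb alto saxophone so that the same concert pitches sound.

C5 D6 F#6 F#5 A#5

First find concert pitch: the Bb trumpet sounds a major second below written, so F4 G5 B5 B4 D#5 sounds Eb4 F5 A5 A4 C#5.
Then write for Eb alto saxophone: it sounds a major sixth below written, so the part must be a major sixth above concert.
Eb4 → C5
F5 → D6
A5 → F#6
A4 → F#5
C#5 → A#5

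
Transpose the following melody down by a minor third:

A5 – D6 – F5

F#5 B5 D5

A5 to F#5
D6 to B5
F5 to D5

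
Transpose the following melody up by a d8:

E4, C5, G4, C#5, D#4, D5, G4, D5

Eb5 Cb6 Gb5 C6 D5 Db6 Gb5 Db6

E4 up a diminished octave is Eb5.
C5 up a diminished octave is Cb6.
A diminished octave up from G4 gives Gb5.
C#5: an octave up reaches C, and 11 semitones makes it C6.
D#4: an octave up reaches D, and 11 semitones makes it D5.
D5 up a diminished octave is Db6.
G4 up a diminished octave is Gb5.
A diminished octave up from D5 gives Db6.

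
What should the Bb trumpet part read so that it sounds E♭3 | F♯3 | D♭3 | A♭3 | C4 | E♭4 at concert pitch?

F3 G#3 Eb3 Bb3 D4 F4

Written C4 sounds as Bb3 on the Bb trumpet, so concert pitches are written a major second up.
Eb3 → F3
F#3 → G#3
Db3 → Eb3
Ab3 → Bb3
C4 → D4
Eb4 → F4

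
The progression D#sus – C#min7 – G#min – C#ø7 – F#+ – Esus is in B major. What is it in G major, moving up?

Bsus Amin7 Emin Aø7 D+ Csus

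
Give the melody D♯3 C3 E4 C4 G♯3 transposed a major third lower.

D#3: a third down reaches B, and 4 semitones makes it B2.
C3: a third down reaches A, and 4 semitones makes it Ab2.
E4 down a major third is C4.
C4 down a major third is Ab3.
A major third down from G#3 gives E3.

B2 Ab2 C4 Ab3 E3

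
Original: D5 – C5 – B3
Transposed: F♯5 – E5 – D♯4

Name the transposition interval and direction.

up a major third

From D5 to F#5 is 3 letter names — a third of some quality.
D5 to F#5 is 4 semitones, which makes it a major third; the second version is higher, so the direction is up.
Checking another pair — B3 → D#4 — gives the same interval.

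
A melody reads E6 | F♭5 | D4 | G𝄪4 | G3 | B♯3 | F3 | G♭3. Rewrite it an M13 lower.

E6 becomes G4
Fb5 becomes Abb3
D4 becomes F2
G##4 becomes B#2
G3 becomes Bb1
B#3 becomes D#2
F3 becomes Ab1
Gb3 becomes Bbb1

G4 Abb3 F2 B#2 Bb1 D#2 Ab1 Bbb1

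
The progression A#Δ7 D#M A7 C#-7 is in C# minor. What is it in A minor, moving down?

C# minor down to A minor is a major third; each chord root moves by that interval while the quality stays the same.
A#Δ7: root A# down a major third → F#, giving F#Δ7.
D#M: root D# down a major third → B, giving BM.
A7: root A down a major third → F, giving F7.
C#-7: root C# down a major third → A, giving A-7.

F#Δ7 BM F7 A-7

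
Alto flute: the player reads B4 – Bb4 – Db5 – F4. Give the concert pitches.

Written C4 on the alto flute sounds as G3, a perfect fourth lower; apply that shift to every note.
B4 -> F#4
Bb4 -> F4
Db5 -> Ab4
F4 -> C4

F#4 F4 Ab4 C4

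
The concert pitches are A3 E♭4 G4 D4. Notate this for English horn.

E4 Bb4 D5 A4

The English horn sounds a perfect fifth below written, so the written part must be a perfect fifth above concert — transpose each note up.
A3 gives E4
Eb4 gives Bb4
G4 gives D5
D4 gives A4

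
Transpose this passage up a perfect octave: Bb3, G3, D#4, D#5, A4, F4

Bb4 G4 D#5 D#6 A5 F5

Bb3: an octave up reaches B, and 12 semitones makes it Bb4.
G3: an octave up reaches G, and 12 semitones makes it G4.
D#4 up a perfect octave is D#5.
D#5 up a perfect octave is D#6.
A4 up a perfect octave is A5.
F4: an octave up reaches F, and 12 semitones makes it F5.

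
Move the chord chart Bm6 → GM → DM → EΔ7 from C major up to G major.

C major up to G major is a perfect fifth; each chord root moves by that interval while the quality stays the same.
Bm6: root B up a perfect fifth → F#, giving F#m6.
GM: root G up a perfect fifth → D, giving DM.
DM: root D up a perfect fifth → A, giving AM.
EΔ7: root E up a perfect fifth → B, giving BΔ7.

F#m6 DM AM BΔ7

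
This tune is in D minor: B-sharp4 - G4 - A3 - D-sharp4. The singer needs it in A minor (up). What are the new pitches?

F##5 D5 E4 A#4

D minor to A minor up is a perfect fifth, so every note moves up by that interval.
B#4 gives F##5
G4 gives D5
A3 gives E4
D#4 gives A#4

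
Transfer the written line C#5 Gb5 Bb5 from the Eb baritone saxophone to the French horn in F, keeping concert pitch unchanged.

B3 Fb4 Ab4

First find concert pitch: the Eb baritone saxophone sounds a major thirteenth below written, so C#5 Gb5 Bb5 sounds E3 Bbb3 Db4.
Then write for French horn in F: it sounds a perfect fifth below written, so the part must be a perfect fifth above concert.
E3 → B3
Bbb3 → Fb4
Db4 → Ab4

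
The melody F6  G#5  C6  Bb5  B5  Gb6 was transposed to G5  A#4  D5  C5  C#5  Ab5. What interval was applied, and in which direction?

down a minor seventh

Take the first pair: F6 → G5. F to G spans 7 letter names, so the interval is some kind of seventh.
G5 to F6 is 10 semitones, which makes it a minor seventh; the second version is lower, so the direction is down.
Checking another pair — Gb6 → Ab5 — gives the same interval.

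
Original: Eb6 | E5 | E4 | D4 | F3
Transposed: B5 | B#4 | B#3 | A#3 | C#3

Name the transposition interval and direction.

down a diminished fourth

From Eb6 to B5 is 4 letter names — a fourth of some quality.
B5 to Eb6 is 4 semitones, which makes it a diminished fourth; the second version is lower, so the direction is down.
Checking another pair — F3 → C#3 — gives the same interval.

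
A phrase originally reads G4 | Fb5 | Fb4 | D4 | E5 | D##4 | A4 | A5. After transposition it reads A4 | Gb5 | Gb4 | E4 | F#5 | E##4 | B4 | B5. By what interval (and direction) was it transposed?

up a major second

Take the first pair: G4 → A4. G to A spans 2 letter names, so the interval is some kind of second.
G4 to A4 is 2 semitones, which makes it a major second; the second version is higher, so the direction is up.
Checking another pair — A5 → B5 — gives the same interval.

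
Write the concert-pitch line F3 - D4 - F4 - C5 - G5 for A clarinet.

Written C4 sounds as A3 on the A clarinet, so concert pitches are written a minor third up.
F3 → Ab3
D4 → F4
F4 → Ab4
C5 → Eb5
G5 → Bb5

Ab3 F4 Ab4 Eb5 Bb5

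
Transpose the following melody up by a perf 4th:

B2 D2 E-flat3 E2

B2 up a perfect fourth is E3.
A perfect fourth up from D2 gives G2.
Eb3: a fourth up reaches A, and 5 semitones makes it Ab3.
E2: a fourth up reaches A, and 5 semitones makes it A2.

E3 G2 Ab3 A2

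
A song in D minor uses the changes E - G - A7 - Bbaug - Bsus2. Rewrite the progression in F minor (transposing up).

D minor up to F minor is a minor third; each chord root moves by that interval while the quality stays the same.
E: root E up a minor third → G, giving G.
G: root G up a minor third → Bb, giving Bb.
A7: root A up a minor third → C, giving C7.
Bbaug: root Bb up a minor third → Db, giving Dbaug.
Bsus2: root B up a minor third → D, giving Dsus2.

G Bb C7 Dbaug Dsus2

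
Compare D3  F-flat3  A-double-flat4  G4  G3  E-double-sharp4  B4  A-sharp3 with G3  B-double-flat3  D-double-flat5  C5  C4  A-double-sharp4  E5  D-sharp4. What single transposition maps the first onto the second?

Take the first pair: D3 → G3. D to G spans 4 letter names, so the interval is some kind of fourth.
D3 to G3 is 5 semitones, which makes it a perfect fourth; the second version is higher, so the direction is up.
Checking another pair — A#3 → D#4 — gives the same interval.

up a perfect fourth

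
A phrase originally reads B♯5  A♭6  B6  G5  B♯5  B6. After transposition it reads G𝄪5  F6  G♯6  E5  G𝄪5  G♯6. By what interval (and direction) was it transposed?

From B#5 to G##5 is 3 letter names — a third of some quality.
G##5 to B#5 is 3 semitones, which makes it a minor third; the second version is lower, so the direction is down.
Checking another pair — B6 → G#6 — gives the same interval.

down a minor third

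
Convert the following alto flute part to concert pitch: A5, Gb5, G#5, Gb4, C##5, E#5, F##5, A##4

The alto flute sounds a perfect fourth below written, so transpose each written note down a perfect fourth.
A5 to E5
Gb5 to Db5
G#5 to D#5
Gb4 to Db4
C##5 to G##4
E#5 to B#4
F##5 to C##5
A##4 to E##4

E5 Db5 D#5 Db4 G##4 B#4 C##5 E##4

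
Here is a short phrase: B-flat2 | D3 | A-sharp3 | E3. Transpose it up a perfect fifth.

Bb2 -> F3
D3 -> A3
A#3 -> E#4
E3 -> B3

F3 A3 E#4 B3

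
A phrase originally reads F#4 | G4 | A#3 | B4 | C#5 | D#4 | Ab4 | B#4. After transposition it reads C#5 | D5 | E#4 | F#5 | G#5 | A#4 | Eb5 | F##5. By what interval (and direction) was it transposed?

up a perfect fifth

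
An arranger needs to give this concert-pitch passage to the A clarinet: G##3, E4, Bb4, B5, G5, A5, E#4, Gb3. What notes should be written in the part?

B#3 G4 Db5 D6 Bb5 C6 G#4 Bbb3

The A clarinet sounds a minor third below written, so the written part must be a minor third above concert — transpose each note up.
G##3 gives B#3
E4 gives G4
Bb4 gives Db5
B5 gives D6
G5 gives Bb5
A5 gives C6
E#4 gives G#4
Gb3 gives Bbb3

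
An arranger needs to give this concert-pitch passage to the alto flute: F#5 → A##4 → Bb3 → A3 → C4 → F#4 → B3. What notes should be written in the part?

The alto flute sounds a perfect fourth below written, so the written part must be a perfect fourth above concert — transpose each note up.
F#5 becomes B5
A##4 becomes D##5
Bb3 becomes Eb4
A3 becomes D4
C4 becomes F4
F#4 becomes B4
B3 becomes E4

B5 D##5 Eb4 D4 F4 B4 E4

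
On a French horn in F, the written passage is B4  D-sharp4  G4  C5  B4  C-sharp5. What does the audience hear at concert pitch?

E4 G#3 C4 F4 E4 F#4

Written C4 on the French horn in F sounds as F3, a perfect fifth lower; apply that shift to every note.
B4 to E4
D#4 to G#3
G4 to C4
C5 to F4
B4 to E4
C#5 to F#4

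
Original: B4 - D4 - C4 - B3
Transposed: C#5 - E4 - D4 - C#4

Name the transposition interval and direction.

up a major second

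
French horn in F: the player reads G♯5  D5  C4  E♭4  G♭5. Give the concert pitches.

C#5 G4 F3 Ab3 Cb5

The French horn in F sounds a perfect fifth below written, so transpose each written note down a perfect fifth.
G#5 → C#5
D5 → G4
C4 → F3
Eb4 → Ab3
Gb5 → Cb5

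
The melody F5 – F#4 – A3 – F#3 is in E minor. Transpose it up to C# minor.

D6 D#5 F#4 D#4

From E up to C# is a major sixth; apply that to each pitch.
F5 becomes D6
F#4 becomes D#5
A3 becomes F#4
F#3 becomes D#4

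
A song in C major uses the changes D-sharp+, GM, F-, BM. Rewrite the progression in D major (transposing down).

E#+ AM G- C#M

C major down to D major is a minor seventh; each chord root moves by that interval while the quality stays the same.
D-sharp+: root D-sharp down a minor seventh → E#, giving E#+.
GM: root G down a minor seventh → A, giving AM.
F-: root F down a minor seventh → G, giving G-.
BM: root B down a minor seventh → C#, giving C#M.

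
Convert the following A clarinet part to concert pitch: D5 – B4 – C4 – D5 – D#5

Written C4 on the A clarinet sounds as A3, a minor third lower; apply that shift to every note.
D5 becomes B4
B4 becomes G#4
C4 becomes A3
D5 becomes B4
D#5 becomes B#4

B4 G#4 A3 B4 B#4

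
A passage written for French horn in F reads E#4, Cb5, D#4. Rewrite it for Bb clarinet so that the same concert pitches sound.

First find concert pitch: the French horn in F sounds a perfect fifth below written, so E#4 Cb5 D#4 sounds A#3 Fb4 G#3.
Then write for Bb clarinet: it sounds a major second below written, so the part must be a major second above concert.
A#3 → B#3
Fb4 → Gb4
G#3 → A#3

B#3 Gb4 A#3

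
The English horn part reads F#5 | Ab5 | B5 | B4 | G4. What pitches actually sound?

B4 Db5 E5 E4 C4

The English horn sounds a perfect fifth below written, so transpose each written note down a perfect fifth.
F#5 gives B4
Ab5 gives Db5
B5 gives E5
B4 gives E4
G4 gives C4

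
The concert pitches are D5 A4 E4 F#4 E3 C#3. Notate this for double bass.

D6 A5 E5 F#5 E4 C#4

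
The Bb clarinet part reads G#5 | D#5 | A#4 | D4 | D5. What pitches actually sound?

F#5 C#5 G#4 C4 C5

The Bb clarinet sounds a major second below written, so transpose each written note down a major second.
G#5 → F#5
D#5 → C#5
A#4 → G#4
D4 → C4
D5 → C5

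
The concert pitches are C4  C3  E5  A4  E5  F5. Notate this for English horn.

G4 G3 B5 E5 B5 C6

The English horn sounds a perfect fifth below written, so the written part must be a perfect fifth above concert — transpose each note up.
C4 becomes G4
C3 becomes G3
E5 becomes B5
A4 becomes E5
E5 becomes B5
F5 becomes C6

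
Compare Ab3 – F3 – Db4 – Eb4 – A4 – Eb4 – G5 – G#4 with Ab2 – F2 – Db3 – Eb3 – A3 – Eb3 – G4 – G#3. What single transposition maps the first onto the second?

Take the first pair: Ab3 → Ab2. A to A spans 8 letter names, so the interval is some kind of octave.
Ab2 to Ab3 is 12 semitones, which makes it a perfect octave; the second version is lower, so the direction is down.
Checking another pair — G#4 → G#3 — gives the same interval.

down a perfect octave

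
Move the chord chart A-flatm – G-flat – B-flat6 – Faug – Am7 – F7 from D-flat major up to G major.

D-flat major up to G major is an augmented fourth; each chord root moves by that interval while the quality stays the same.
A-flatm: root A-flat up an augmented fourth → D, giving Dm.
G-flat: root G-flat up an augmented fourth → C, giving C.
B-flat6: root B-flat up an augmented fourth → E, giving E6.
Faug: root F up an augmented fourth → B, giving Baug.
Am7: root A up an augmented fourth → D#, giving D#m7.
F7: root F up an augmented fourth → B, giving B7.

Dm C E6 Baug D#m7 B7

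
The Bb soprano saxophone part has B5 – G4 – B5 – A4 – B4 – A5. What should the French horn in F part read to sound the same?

First find concert pitch: the Bb soprano saxophone sounds a major second below written, so B5 G4 B5 A4 B4 A5 sounds A5 F4 A5 G4 A4 G5.
Then write for French horn in F: it sounds a perfect fifth below written, so the part must be a perfect fifth above concert.
A5 → E6
F4 → C5
A5 → E6
G4 → D5
A4 → E5
G5 → D6

E6 C5 E6 D5 E5 D6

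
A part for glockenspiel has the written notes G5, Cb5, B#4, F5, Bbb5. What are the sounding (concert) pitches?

Written C4 on the glockenspiel sounds as C6, a perfect fifteenth higher; apply that shift to every note.
G5 gives G7
Cb5 gives Cb7
B#4 gives B#6
F5 gives F7
Bbb5 gives Bbb7

G7 Cb7 B#6 F7 Bbb7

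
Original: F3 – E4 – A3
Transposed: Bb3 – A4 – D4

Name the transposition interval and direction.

up a perfect fourth

Take the first pair: F3 → Bb3. F to B spans 4 letter names, so the interval is some kind of fourth.
F3 to Bb3 is 5 semitones, which makes it a perfect fourth; the second version is higher, so the direction is up.
Checking another pair — A3 → D4 — gives the same interval.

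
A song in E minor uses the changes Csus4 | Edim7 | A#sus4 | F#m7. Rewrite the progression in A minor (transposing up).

Fsus4 Adim7 D#sus4 Bm7

E minor up to A minor is a perfect fourth; each chord root moves by that interval while the quality stays the same.
Csus4: root C up a perfect fourth → F, giving Fsus4.
Edim7: root E up a perfect fourth → A, giving Adim7.
A#sus4: root A# up a perfect fourth → D#, giving D#sus4.
F#m7: root F# up a perfect fourth → B, giving Bm7.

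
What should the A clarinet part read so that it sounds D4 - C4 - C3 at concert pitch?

F4 Eb4 Eb3

The A clarinet sounds a minor third below written, so the written part must be a minor third above concert — transpose each note up.
D4 -> F4
C4 -> Eb4
C3 -> Eb3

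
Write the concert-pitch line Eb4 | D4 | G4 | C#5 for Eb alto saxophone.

The Eb alto saxophone sounds a major sixth below written, so the written part must be a major sixth above concert — transpose each note up.
Eb4 -> C5
D4 -> B4
G4 -> E5
C#5 -> A#5

C5 B4 E5 A#5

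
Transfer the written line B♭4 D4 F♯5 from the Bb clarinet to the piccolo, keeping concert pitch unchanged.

First find concert pitch: the Bb clarinet sounds a major second below written, so B♭4 D4 F♯5 sounds Ab4 C4 E5.
Then write for piccolo: it sounds a perfect octave above written, so the part must be a perfect octave below concert.
Ab4 → Ab3
C4 → C3
E5 → E4

Ab3 C3 E4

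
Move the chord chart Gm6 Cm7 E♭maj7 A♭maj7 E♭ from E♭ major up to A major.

E♭ major up to A major is an augmented fourth; each chord root moves by that interval while the quality stays the same.
Gm6: root G up an augmented fourth → C#, giving C#m6.
Cm7: root C up an augmented fourth → F#, giving F#m7.
E♭maj7: root E♭ up an augmented fourth → A, giving Amaj7.
A♭maj7: root A♭ up an augmented fourth → D, giving Dmaj7.
E♭: root E♭ up an augmented fourth → A, giving A.

C#m6 F#m7 Amaj7 Dmaj7 A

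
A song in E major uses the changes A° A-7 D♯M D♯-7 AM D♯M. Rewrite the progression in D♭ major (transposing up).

Gb° Gb-7 CM C-7 GbM CM

E major up to D♭ major is a diminished seventh; each chord root moves by that interval while the quality stays the same.
A°: root A up a diminished seventh → Gb, giving Gb°.
A-7: root A up a diminished seventh → Gb, giving Gb-7.
D♯M: root D♯ up a diminished seventh → C, giving CM.
D♯-7: root D♯ up a diminished seventh → C, giving C-7.
AM: root A up a diminished seventh → Gb, giving GbM.
D♯M: root D♯ up a diminished seventh → C, giving CM.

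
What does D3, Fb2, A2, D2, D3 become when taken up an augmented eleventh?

D3 up an augmented eleventh is G#4.
An augmented eleventh up from Fb2 gives Bb3.
An augmented eleventh up from A2 gives D#4.
An augmented eleventh up from D2 gives G#3.
D3 up an augmented eleventh is G#4.

G#4 Bb3 D#4 G#3 G#4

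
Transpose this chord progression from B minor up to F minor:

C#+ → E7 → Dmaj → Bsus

B minor up to F minor is a diminished fifth; each chord root moves by that interval while the quality stays the same.
C#+: root C# up a diminished fifth → G, giving G+.
E7: root E up a diminished fifth → Bb, giving Bb7.
Dmaj: root D up a diminished fifth → Ab, giving Abmaj.
Bsus: root B up a diminished fifth → F, giving Fsus.

G+ Bb7 Abmaj Fsus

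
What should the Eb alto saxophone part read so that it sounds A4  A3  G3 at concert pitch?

The Eb alto saxophone sounds a major sixth below written, so the written part must be a major sixth above concert — transpose each note up.
A4 → F#5
A3 → F#4
G3 → E4

F#5 F#4 E4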